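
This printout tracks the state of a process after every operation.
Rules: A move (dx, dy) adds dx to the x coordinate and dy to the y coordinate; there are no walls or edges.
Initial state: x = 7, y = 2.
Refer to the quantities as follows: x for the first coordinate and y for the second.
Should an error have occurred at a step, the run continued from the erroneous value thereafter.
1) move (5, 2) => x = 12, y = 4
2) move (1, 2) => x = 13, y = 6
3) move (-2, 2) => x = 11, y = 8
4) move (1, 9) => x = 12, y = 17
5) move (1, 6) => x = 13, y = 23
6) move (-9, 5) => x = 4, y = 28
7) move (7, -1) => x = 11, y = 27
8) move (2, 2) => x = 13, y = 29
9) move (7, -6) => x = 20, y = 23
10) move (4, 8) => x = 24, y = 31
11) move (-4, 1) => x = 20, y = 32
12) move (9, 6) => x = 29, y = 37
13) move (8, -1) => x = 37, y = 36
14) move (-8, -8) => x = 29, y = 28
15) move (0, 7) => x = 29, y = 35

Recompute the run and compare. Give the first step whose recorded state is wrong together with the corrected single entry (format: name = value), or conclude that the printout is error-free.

step 12, y = 38

Recomputing the run from the initial state:
step 1: x = 12, y = 4
step 2: x = 13, y = 6
step 3: x = 11, y = 8
step 4: x = 12, y = 17
step 5: x = 13, y = 23
step 6: x = 4, y = 28
step 7: x = 11, y = 27
step 8: x = 13, y = 29
step 9: x = 20, y = 23
step 10: x = 24, y = 31
step 11: x = 20, y = 32
step 12: x = 29, y = 38
step 13: x = 37, y = 37
step 14: x = 29, y = 29
step 15: x = 29, y = 36
The first disagreement with the printout is at step 12, where the value should be y = 38.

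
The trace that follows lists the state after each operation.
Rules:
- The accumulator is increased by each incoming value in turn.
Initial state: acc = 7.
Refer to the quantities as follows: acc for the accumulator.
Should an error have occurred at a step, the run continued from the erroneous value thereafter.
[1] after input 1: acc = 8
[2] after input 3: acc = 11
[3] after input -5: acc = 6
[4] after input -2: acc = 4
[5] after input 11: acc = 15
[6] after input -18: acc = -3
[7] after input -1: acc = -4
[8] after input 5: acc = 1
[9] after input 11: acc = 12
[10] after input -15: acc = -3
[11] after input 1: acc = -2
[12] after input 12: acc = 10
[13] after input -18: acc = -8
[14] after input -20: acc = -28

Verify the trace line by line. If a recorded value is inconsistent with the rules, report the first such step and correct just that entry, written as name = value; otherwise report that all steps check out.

Recomputing the run from the initial state:
step 1: acc = 8
step 2: acc = 11
step 3: acc = 6
step 4: acc = 4
step 5: acc = 15
step 6: acc = -3
step 7: acc = -4
step 8: acc = 1
step 9: acc = 12
step 10: acc = -3
step 11: acc = -2
step 12: acc = 10
step 13: acc = -8
step 14: acc = -28
This matches the trace at every step.

no error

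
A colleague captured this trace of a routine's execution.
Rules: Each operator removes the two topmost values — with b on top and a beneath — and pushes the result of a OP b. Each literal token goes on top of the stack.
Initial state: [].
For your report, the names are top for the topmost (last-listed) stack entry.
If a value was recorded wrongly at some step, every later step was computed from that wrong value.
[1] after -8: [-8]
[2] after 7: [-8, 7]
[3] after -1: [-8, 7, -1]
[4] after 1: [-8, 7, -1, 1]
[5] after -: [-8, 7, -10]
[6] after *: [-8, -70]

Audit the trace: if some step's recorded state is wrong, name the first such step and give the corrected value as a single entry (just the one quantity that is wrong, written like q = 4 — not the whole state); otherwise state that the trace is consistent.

step 5, top = -2

Recomputing the run from the initial state:
step 1: [-8]
step 2: [-8, 7]
step 3: [-8, 7, -1]
step 4: [-8, 7, -1, 1]
step 5: [-8, 7, -2]
step 6: [-8, -14]
The first disagreement with the trace is at step 5, where the value should be top = -2.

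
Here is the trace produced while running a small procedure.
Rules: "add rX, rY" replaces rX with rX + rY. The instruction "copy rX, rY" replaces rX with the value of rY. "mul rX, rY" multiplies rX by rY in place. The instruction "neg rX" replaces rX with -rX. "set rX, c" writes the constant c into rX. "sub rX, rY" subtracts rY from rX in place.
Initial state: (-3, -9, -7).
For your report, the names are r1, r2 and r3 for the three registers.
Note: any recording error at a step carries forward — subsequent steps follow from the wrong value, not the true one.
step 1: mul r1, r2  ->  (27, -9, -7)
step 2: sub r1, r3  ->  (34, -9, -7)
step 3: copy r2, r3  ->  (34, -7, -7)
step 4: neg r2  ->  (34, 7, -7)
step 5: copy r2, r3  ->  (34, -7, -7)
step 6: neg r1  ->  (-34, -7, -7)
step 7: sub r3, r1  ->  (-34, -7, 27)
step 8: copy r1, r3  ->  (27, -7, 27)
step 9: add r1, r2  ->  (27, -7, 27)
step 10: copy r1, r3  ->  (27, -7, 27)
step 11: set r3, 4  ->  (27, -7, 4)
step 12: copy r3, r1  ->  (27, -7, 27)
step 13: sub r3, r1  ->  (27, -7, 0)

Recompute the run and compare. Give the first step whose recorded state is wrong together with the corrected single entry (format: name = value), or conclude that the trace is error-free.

step 9, r1 = 20

Step 1: r1 = -3 * -9 = 27 — matches.
Step 2: r1 = 27 - -7 = 34 — matches.
Step 3: r2 = -7 — checks out.
Step 4: r2 = -(-7) = 7 — consistent with the trace.
Step 5: r2 = -7 — verified.
Step 6: r1 = -(34) = -34 — checks out.
Step 7: r3 = -7 - -34 = 27 — verified.
Step 8: r1 = 27 — no discrepancy.
Step 9: r1 = 27 + -7 = 20 — this is not what the trace shows.
Step 9 is the first one off; corrected, r1 = 20.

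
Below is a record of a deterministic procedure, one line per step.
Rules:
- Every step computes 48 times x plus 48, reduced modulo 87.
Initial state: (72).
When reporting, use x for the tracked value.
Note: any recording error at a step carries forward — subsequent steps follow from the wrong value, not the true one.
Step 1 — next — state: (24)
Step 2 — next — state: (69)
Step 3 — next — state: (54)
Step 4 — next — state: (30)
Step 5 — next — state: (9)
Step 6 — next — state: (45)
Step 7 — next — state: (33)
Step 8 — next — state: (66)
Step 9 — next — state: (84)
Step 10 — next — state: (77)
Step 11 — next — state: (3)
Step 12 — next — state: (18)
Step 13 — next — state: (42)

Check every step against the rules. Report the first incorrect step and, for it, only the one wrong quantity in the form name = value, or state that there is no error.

1. x = (48*72 + 48) mod 87 = 24 (confirmed correct)
2. x = (48*24 + 48) mod 87 = 69 (confirmed correct)
3. x = (48*69 + 48) mod 87 = 54 (checks out)
4. x = (48*54 + 48) mod 87 = 30 (verified)
5. x = (48*30 + 48) mod 87 = 9 (in agreement)
6. x = (48*9 + 48) mod 87 = 45 (no discrepancy)
7. x = (48*45 + 48) mod 87 = 33 (exactly as logged)
8. x = (48*33 + 48) mod 87 = 66 (consistent with the record)
9. x = (48*66 + 48) mod 87 = 84 (confirmed correct)
10. x = (48*84 + 48) mod 87 = 78 (not what was recorded)
The audit stops at step 10: the recorded entry is wrong and should be x = 78.

step 10, x = 78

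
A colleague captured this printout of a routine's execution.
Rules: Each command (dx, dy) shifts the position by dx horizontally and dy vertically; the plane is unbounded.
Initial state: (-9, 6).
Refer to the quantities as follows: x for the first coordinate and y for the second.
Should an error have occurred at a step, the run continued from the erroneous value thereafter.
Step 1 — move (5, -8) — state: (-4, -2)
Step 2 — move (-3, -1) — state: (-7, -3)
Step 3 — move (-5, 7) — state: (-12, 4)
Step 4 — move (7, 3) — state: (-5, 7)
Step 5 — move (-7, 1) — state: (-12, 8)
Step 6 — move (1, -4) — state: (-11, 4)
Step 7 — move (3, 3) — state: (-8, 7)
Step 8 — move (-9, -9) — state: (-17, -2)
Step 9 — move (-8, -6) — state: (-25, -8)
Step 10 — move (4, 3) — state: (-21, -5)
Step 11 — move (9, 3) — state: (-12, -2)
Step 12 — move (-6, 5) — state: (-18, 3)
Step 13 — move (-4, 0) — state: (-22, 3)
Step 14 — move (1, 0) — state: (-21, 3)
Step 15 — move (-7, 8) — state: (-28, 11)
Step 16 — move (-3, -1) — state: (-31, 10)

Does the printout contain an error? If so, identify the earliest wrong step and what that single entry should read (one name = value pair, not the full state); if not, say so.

no error

step 1: x = -9 + (5) = -4, y = 6 + (-8) = -2 -> checks out
step 2: x = -4 + (-3) = -7, y = -2 + (-1) = -3 -> exactly as logged
step 3: x = -7 + (-5) = -12, y = -3 + (7) = 4 -> no discrepancy
step 4: x = -12 + (7) = -5, y = 4 + (3) = 7 -> consistent with the printout
step 5: x = -5 + (-7) = -12, y = 7 + (1) = 8 -> confirmed correct
step 6: x = -12 + (1) = -11, y = 8 + (-4) = 4 -> checks out
step 7: x = -11 + (3) = -8, y = 4 + (3) = 7 -> verified
step 8: x = -8 + (-9) = -17, y = 7 + (-9) = -2 -> in agreement
step 9: x = -17 + (-8) = -25, y = -2 + (-6) = -8 -> exactly as logged
step 10: x = -25 + (4) = -21, y = -8 + (3) = -5 -> exactly as logged
step 11: x = -21 + (9) = -12, y = -5 + (3) = -2 -> verified
step 12: x = -12 + (-6) = -18, y = -2 + (5) = 3 -> verified
step 13: x = -18 + (-4) = -22, y = 3 + (0) = 3 -> confirmed correct
step 14: x = -22 + (1) = -21, y = 3 + (0) = 3 -> confirmed correct
step 15: x = -21 + (-7) = -28, y = 3 + (8) = 11 -> agrees with the printout
step 16: x = -28 + (-3) = -31, y = 11 + (-1) = 10 -> verified
All entries verified; no error found.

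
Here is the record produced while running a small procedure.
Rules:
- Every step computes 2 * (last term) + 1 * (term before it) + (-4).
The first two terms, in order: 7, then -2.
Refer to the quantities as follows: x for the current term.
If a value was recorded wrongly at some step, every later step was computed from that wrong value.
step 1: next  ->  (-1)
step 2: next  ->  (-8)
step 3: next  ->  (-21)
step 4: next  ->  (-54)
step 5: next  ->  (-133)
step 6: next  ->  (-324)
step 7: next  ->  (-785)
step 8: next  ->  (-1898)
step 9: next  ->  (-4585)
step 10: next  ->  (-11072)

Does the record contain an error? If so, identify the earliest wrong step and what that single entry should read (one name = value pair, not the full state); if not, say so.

Step 1: x = 2*(-2) + (1)*(7) + (-4) = -1 — same as recorded.
Step 2: x = 2*(-1) + (1)*(-2) + (-4) = -8 — verified.
Step 3: x = 2*(-8) + (1)*(-1) + (-4) = -21 — confirmed correct.
Step 4: x = 2*(-21) + (1)*(-8) + (-4) = -54 — in agreement.
Step 5: x = 2*(-54) + (1)*(-21) + (-4) = -133 — checks out.
Step 6: x = 2*(-133) + (1)*(-54) + (-4) = -324 — exactly as logged.
Step 7: x = 2*(-324) + (1)*(-133) + (-4) = -785 — exactly as logged.
Step 8: x = 2*(-785) + (1)*(-324) + (-4) = -1898 — matches.
Step 9: x = 2*(-1898) + (1)*(-785) + (-4) = -4585 — checks out.
Step 10: x = 2*(-4585) + (1)*(-1898) + (-4) = -11072 — verified.
All entries verified; no error found.

no error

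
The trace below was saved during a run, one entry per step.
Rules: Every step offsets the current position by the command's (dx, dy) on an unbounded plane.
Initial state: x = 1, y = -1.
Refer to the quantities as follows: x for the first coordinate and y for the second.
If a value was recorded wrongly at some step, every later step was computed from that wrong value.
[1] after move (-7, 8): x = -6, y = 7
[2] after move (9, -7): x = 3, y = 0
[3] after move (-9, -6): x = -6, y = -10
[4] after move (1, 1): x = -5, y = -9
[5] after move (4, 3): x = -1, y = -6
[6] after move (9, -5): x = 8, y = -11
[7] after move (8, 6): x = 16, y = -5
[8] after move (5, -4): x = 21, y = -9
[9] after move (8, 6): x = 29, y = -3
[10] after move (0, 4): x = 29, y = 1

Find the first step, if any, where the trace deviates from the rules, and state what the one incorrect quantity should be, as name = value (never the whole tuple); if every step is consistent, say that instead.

step 3, y = -6

Recomputing the run from the initial state:
step 1: x = -6, y = 7
step 2: x = 3, y = 0
step 3: x = -6, y = -6
step 4: x = -5, y = -5
step 5: x = -1, y = -2
step 6: x = 8, y = -7
step 7: x = 16, y = -1
step 8: x = 21, y = -5
step 9: x = 29, y = 1
step 10: x = 29, y = 5
The first disagreement with the trace is at step 3, where the value should be y = -6.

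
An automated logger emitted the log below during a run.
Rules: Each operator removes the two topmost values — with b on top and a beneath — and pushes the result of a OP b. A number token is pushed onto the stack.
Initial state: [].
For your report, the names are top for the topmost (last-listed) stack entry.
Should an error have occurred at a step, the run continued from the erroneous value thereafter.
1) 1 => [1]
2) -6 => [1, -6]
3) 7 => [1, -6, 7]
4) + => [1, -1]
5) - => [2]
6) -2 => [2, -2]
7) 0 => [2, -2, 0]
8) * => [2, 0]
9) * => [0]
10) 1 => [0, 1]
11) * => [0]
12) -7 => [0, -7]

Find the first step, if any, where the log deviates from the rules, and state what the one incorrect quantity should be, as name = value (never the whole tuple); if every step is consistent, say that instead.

step 4, top = 1

Recomputing the run from the initial state:
step 1: [1]
step 2: [1, -6]
step 3: [1, -6, 7]
step 4: [1, 1]
step 5: [0]
step 6: [0, -2]
step 7: [0, -2, 0]
step 8: [0, 0]
step 9: [0]
step 10: [0, 1]
step 11: [0]
step 12: [0, -7]
The first disagreement with the log is at step 4, where the value should be top = 1.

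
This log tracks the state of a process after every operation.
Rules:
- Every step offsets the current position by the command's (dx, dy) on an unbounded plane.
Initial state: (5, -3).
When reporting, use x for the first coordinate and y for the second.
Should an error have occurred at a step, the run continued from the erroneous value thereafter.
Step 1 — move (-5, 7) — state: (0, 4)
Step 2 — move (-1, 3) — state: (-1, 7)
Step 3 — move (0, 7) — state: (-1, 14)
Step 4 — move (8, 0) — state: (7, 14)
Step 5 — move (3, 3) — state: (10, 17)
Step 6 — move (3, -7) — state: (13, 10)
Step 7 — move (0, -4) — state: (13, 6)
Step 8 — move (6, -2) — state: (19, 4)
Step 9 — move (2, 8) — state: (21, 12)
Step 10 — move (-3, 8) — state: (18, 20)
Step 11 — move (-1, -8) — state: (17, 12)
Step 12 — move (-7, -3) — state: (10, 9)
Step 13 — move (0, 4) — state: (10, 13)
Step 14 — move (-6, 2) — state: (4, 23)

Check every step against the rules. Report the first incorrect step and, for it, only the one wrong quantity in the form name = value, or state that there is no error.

step 1: x = 5 + (-5) = 0, y = -3 + (7) = 4 -> exactly as logged
step 2: x = 0 + (-1) = -1, y = 4 + (3) = 7 -> confirmed correct
step 3: x = -1 + (0) = -1, y = 7 + (7) = 14 -> matches
step 4: x = -1 + (8) = 7, y = 14 + (0) = 14 -> exactly as logged
step 5: x = 7 + (3) = 10, y = 14 + (3) = 17 -> matches
step 6: x = 10 + (3) = 13, y = 17 + (-7) = 10 -> no discrepancy
step 7: x = 13 + (0) = 13, y = 10 + (-4) = 6 -> no discrepancy
step 8: x = 13 + (6) = 19, y = 6 + (-2) = 4 -> checks out
step 9: x = 19 + (2) = 21, y = 4 + (8) = 12 -> matches
step 10: x = 21 + (-3) = 18, y = 12 + (8) = 20 -> exactly as logged
step 11: x = 18 + (-1) = 17, y = 20 + (-8) = 12 -> verified
step 12: x = 17 + (-7) = 10, y = 12 + (-3) = 9 -> agrees with the log
step 13: x = 10 + (0) = 10, y = 9 + (4) = 13 -> same as recorded
step 14: x = 10 + (-6) = 4, y = 13 + (2) = 15 -> a discrepancy with the log
Conclusion: step 14 carries the first error; the entry should be y = 15.

step 14, y = 15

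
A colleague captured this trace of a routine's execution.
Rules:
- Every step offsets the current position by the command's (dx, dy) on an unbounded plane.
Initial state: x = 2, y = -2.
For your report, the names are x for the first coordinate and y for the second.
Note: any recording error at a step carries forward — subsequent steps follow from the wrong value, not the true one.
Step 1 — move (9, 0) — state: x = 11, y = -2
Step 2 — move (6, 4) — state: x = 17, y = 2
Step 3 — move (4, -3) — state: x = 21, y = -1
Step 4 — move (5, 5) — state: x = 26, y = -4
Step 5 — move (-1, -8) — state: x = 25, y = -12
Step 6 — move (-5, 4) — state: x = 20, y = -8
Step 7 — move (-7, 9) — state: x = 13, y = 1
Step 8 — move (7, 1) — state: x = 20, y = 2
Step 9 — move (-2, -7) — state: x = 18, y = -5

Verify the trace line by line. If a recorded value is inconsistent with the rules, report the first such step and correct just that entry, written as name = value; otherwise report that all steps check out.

Recomputing the run from the initial state:
step 1: x = 11, y = -2
step 2: x = 17, y = 2
step 3: x = 21, y = -1
step 4: x = 26, y = 4
step 5: x = 25, y = -4
step 6: x = 20, y = 0
step 7: x = 13, y = 9
step 8: x = 20, y = 10
step 9: x = 18, y = 3
The first disagreement with the trace is at step 4, where the value should be y = 4.

step 4, y = 4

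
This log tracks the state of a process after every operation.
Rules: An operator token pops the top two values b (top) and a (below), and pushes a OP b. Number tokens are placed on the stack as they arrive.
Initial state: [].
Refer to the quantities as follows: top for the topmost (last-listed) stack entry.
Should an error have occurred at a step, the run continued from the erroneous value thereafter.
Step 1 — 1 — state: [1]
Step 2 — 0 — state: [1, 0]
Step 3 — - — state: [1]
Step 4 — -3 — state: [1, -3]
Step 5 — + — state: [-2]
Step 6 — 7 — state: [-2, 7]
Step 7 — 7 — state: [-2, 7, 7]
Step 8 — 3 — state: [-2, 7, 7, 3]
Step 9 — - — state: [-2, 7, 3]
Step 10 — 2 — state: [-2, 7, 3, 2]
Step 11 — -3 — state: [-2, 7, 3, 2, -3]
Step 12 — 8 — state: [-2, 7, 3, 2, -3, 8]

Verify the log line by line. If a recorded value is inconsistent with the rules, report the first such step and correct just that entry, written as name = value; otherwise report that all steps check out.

step 1: push 1: top = 1 -> confirmed correct
step 2: push 0: top = 0 -> matches
step 3: 1 - 0 = 1 -> no discrepancy
step 4: push -3: top = -3 -> exactly as logged
step 5: 1 + -3 = -2 -> confirmed correct
step 6: push 7: top = 7 -> verified
step 7: push 7: top = 7 -> confirmed correct
step 8: push 3: top = 3 -> agrees with the log
step 9: 7 - 3 = 4 -> this is not what the log shows
That makes step 9 the first incorrect line — top = 4 is what it should show.

step 9, top = 4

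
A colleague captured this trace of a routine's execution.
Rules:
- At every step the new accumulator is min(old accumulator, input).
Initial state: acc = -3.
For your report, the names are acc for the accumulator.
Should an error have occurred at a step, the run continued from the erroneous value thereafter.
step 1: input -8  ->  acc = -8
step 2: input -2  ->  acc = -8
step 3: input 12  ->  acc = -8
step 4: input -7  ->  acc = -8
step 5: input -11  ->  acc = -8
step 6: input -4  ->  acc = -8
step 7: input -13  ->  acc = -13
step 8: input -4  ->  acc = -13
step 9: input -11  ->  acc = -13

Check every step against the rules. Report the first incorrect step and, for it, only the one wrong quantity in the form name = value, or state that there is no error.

Recomputing the run from the initial state:
step 1: acc = -8
step 2: acc = -8
step 3: acc = -8
step 4: acc = -8
step 5: acc = -11
step 6: acc = -11
step 7: acc = -13
step 8: acc = -13
step 9: acc = -13
The first disagreement with the trace is at step 5, where the value should be acc = -11.

step 5, acc = -11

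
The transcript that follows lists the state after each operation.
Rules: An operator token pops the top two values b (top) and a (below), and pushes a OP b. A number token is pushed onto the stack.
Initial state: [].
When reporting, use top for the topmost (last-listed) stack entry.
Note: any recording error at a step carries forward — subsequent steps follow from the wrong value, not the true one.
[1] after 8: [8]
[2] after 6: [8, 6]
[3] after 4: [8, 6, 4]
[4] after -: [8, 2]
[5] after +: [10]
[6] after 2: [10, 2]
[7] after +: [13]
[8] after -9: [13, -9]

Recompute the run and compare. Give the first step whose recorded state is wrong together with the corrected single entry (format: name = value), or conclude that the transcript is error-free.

step 7, top = 12

step 1: push 8: top = 8 -> exactly as logged
step 2: push 6: top = 6 -> in agreement
step 3: push 4: top = 4 -> matches
step 4: 6 - 4 = 2 -> confirmed correct
step 5: 8 + 2 = 10 -> consistent with the transcript
step 6: push 2: top = 2 -> same as recorded
step 7: 10 + 2 = 12 -> the recorded entry deviates here
So the first discrepancy is step 7, where the right value is top = 12.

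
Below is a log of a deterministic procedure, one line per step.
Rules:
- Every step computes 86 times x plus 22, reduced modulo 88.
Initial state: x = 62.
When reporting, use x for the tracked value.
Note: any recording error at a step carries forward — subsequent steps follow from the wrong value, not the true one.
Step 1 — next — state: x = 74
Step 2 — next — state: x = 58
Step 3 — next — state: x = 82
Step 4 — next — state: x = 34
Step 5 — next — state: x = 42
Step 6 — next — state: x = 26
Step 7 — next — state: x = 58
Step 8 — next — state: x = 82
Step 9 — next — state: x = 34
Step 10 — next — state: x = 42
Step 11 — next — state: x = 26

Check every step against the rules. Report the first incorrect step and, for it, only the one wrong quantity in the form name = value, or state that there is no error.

Step 1: x = (86*62 + 22) mod 88 = 74 — verified.
Step 2: x = (86*74 + 22) mod 88 = 50 — a discrepancy with the log.
The earliest wrong entry is at step 2: it should read x = 50.

step 2, x = 50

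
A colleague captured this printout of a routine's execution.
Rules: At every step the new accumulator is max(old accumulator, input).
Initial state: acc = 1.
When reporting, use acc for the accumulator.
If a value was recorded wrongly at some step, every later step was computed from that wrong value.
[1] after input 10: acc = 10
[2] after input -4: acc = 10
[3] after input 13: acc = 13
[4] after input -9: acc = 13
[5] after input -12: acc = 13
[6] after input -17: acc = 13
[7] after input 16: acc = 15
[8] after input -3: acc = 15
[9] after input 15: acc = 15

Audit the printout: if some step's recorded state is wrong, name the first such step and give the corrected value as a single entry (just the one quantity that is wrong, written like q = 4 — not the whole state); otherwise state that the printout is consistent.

Recomputing the run from the initial state:
step 1: acc = 10
step 2: acc = 10
step 3: acc = 13
step 4: acc = 13
step 5: acc = 13
step 6: acc = 13
step 7: acc = 16
step 8: acc = 16
step 9: acc = 16
The first disagreement with the printout is at step 7, where the value should be acc = 16.

step 7, acc = 16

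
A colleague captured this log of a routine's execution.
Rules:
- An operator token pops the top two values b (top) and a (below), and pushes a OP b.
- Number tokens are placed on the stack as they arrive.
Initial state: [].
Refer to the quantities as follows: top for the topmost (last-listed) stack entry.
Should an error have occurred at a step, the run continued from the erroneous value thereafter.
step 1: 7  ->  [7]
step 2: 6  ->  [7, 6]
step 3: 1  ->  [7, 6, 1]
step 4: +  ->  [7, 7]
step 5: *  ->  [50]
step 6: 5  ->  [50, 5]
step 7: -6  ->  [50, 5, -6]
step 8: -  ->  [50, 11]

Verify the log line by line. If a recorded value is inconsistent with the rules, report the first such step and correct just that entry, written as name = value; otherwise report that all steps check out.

Recomputing the run from the initial state:
step 1: [7]
step 2: [7, 6]
step 3: [7, 6, 1]
step 4: [7, 7]
step 5: [49]
step 6: [49, 5]
step 7: [49, 5, -6]
step 8: [49, 11]
The first disagreement with the log is at step 5, where the value should be top = 49.

step 5, top = 49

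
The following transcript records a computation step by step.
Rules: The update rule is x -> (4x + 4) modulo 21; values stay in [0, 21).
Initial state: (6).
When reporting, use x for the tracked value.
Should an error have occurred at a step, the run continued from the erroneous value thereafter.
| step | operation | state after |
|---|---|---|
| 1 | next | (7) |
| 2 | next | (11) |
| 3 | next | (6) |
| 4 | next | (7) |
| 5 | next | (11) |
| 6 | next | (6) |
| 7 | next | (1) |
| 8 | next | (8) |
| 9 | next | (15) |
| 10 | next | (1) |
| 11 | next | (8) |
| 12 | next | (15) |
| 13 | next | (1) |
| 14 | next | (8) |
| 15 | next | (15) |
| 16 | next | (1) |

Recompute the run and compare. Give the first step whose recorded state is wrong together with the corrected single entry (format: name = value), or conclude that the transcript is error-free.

step 1: x = (4*6 + 4) mod 21 = 7 -> confirmed correct
step 2: x = (4*7 + 4) mod 21 = 11 -> matches
step 3: x = (4*11 + 4) mod 21 = 6 -> confirmed correct
step 4: x = (4*6 + 4) mod 21 = 7 -> consistent with the transcript
step 5: x = (4*7 + 4) mod 21 = 11 -> verified
step 6: x = (4*11 + 4) mod 21 = 6 -> confirmed correct
step 7: x = (4*6 + 4) mod 21 = 7 -> this is not what the transcript shows
The audit stops at step 7: the recorded entry is wrong and should be x = 7.

step 7, x = 7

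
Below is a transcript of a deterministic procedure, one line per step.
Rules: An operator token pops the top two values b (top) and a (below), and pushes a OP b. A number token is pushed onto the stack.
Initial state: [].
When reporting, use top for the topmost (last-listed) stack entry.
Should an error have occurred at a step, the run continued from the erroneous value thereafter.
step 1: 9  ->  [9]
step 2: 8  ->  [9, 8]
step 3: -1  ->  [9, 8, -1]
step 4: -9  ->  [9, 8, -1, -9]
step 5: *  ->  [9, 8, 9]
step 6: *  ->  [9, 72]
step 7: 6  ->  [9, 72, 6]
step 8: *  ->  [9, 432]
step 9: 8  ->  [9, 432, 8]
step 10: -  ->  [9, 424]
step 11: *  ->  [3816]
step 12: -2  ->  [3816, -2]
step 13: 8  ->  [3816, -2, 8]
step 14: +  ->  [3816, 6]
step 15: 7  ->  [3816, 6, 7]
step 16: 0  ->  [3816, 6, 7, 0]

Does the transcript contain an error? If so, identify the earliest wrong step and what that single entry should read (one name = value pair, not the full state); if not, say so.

no error

Step 1: push 9: top = 9 — agrees with the transcript.
Step 2: push 8: top = 8 — same as recorded.
Step 3: push -1: top = -1 — matches.
Step 4: push -9: top = -9 — checks out.
Step 5: -1 * -9 = 9 — confirmed correct.
Step 6: 8 * 9 = 72 — agrees with the transcript.
Step 7: push 6: top = 6 — no discrepancy.
Step 8: 72 * 6 = 432 — verified.
Step 9: push 8: top = 8 — verified.
Step 10: 432 - 8 = 424 — same as recorded.
Step 11: 9 * 424 = 3816 — consistent with the transcript.
Step 12: push -2: top = -2 — verified.
Step 13: push 8: top = 8 — in agreement.
Step 14: -2 + 8 = 6 — consistent with the transcript.
Step 15: push 7: top = 7 — verified.
Step 16: push 0: top = 0 — confirmed correct.
All entries verified; no error found.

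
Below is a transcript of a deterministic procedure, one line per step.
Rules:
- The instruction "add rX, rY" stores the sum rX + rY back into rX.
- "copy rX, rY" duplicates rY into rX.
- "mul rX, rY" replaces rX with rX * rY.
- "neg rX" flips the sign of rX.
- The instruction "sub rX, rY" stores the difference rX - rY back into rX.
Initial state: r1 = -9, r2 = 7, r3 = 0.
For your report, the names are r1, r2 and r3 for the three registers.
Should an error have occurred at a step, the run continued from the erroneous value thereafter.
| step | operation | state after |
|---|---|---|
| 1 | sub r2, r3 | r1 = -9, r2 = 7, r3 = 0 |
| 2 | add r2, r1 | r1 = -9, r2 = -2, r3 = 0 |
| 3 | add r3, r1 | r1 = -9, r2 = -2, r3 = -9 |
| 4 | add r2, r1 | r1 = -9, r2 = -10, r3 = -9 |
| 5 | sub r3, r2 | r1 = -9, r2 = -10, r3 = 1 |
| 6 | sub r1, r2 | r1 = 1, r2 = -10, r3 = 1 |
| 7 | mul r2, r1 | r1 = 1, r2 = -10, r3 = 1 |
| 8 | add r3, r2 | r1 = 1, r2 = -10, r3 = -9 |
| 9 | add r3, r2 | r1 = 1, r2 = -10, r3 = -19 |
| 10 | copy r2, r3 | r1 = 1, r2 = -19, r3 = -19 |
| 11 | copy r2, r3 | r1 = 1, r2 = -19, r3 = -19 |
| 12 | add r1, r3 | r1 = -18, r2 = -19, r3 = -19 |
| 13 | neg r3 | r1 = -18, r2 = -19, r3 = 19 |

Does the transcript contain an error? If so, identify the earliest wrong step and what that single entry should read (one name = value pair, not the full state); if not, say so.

Recomputing the run from the initial state:
step 1: r1 = -9, r2 = 7, r3 = 0
step 2: r1 = -9, r2 = -2, r3 = 0
step 3: r1 = -9, r2 = -2, r3 = -9
step 4: r1 = -9, r2 = -11, r3 = -9
step 5: r1 = -9, r2 = -11, r3 = 2
step 6: r1 = 2, r2 = -11, r3 = 2
step 7: r1 = 2, r2 = -22, r3 = 2
step 8: r1 = 2, r2 = -22, r3 = -20
step 9: r1 = 2, r2 = -22, r3 = -42
step 10: r1 = 2, r2 = -42, r3 = -42
step 11: r1 = 2, r2 = -42, r3 = -42
step 12: r1 = -40, r2 = -42, r3 = -42
step 13: r1 = -40, r2 = -42, r3 = 42
The first disagreement with the transcript is at step 4, where the value should be r2 = -11.

step 4, r2 = -11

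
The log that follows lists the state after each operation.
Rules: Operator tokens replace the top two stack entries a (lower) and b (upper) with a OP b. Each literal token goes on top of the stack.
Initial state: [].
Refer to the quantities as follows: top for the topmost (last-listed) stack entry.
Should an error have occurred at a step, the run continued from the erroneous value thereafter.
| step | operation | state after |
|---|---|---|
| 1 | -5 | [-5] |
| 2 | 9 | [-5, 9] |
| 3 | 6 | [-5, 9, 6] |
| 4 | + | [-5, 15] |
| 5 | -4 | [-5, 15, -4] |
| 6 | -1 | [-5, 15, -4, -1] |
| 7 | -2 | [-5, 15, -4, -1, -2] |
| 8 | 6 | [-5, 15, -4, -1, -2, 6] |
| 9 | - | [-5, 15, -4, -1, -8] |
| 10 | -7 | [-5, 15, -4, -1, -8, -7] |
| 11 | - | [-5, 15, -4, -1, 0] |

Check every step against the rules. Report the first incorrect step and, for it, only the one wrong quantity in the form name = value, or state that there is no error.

Recomputing the run from the initial state:
step 1: [-5]
step 2: [-5, 9]
step 3: [-5, 9, 6]
step 4: [-5, 15]
step 5: [-5, 15, -4]
step 6: [-5, 15, -4, -1]
step 7: [-5, 15, -4, -1, -2]
step 8: [-5, 15, -4, -1, -2, 6]
step 9: [-5, 15, -4, -1, -8]
step 10: [-5, 15, -4, -1, -8, -7]
step 11: [-5, 15, -4, -1, -1]
The first disagreement with the log is at step 11, where the value should be top = -1.

step 11, top = -1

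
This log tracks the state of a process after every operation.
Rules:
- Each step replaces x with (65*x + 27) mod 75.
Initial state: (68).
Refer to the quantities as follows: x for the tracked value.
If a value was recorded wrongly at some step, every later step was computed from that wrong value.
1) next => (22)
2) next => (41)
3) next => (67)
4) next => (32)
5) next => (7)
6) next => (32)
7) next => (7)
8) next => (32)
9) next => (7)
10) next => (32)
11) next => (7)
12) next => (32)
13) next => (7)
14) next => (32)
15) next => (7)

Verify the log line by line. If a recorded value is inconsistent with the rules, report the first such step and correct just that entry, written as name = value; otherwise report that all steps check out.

Recomputing the run from the initial state:
step 1: x = 22
step 2: x = 32
step 3: x = 7
step 4: x = 32
step 5: x = 7
step 6: x = 32
step 7: x = 7
step 8: x = 32
step 9: x = 7
step 10: x = 32
step 11: x = 7
step 12: x = 32
step 13: x = 7
step 14: x = 32
step 15: x = 7
The first disagreement with the log is at step 2, where the value should be x = 32.

step 2, x = 32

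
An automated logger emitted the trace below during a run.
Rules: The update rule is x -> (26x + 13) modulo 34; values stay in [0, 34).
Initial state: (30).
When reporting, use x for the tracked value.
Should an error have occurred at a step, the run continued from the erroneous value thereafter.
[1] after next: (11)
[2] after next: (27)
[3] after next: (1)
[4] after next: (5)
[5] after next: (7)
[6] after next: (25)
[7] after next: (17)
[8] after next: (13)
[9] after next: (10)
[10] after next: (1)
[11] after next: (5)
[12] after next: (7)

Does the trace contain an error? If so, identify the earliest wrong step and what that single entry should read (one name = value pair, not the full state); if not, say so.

Recomputing the run from the initial state:
step 1: x = 11
step 2: x = 27
step 3: x = 1
step 4: x = 5
step 5: x = 7
step 6: x = 25
step 7: x = 17
step 8: x = 13
step 9: x = 11
step 10: x = 27
step 11: x = 1
step 12: x = 5
The first disagreement with the trace is at step 9, where the value should be x = 11.

step 9, x = 11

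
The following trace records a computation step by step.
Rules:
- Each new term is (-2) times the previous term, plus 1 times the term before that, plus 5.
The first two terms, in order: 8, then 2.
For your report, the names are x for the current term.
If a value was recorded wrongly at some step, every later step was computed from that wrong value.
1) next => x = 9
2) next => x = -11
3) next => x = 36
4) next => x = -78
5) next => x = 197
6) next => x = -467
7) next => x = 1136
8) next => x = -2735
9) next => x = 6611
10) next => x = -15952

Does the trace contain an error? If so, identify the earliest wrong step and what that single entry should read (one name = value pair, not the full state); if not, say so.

step 1: x = -2*(2) + (1)*(8) + (5) = 9 -> same as recorded
step 2: x = -2*(9) + (1)*(2) + (5) = -11 -> confirmed correct
step 3: x = -2*(-11) + (1)*(9) + (5) = 36 -> agrees with the trace
step 4: x = -2*(36) + (1)*(-11) + (5) = -78 -> agrees with the trace
step 5: x = -2*(-78) + (1)*(36) + (5) = 197 -> same as recorded
step 6: x = -2*(197) + (1)*(-78) + (5) = -467 -> confirmed correct
step 7: x = -2*(-467) + (1)*(197) + (5) = 1136 -> confirmed correct
step 8: x = -2*(1136) + (1)*(-467) + (5) = -2734 -> the recorded entry deviates here
So the first discrepancy is step 8, where the right value is x = -2734.

step 8, x = -2734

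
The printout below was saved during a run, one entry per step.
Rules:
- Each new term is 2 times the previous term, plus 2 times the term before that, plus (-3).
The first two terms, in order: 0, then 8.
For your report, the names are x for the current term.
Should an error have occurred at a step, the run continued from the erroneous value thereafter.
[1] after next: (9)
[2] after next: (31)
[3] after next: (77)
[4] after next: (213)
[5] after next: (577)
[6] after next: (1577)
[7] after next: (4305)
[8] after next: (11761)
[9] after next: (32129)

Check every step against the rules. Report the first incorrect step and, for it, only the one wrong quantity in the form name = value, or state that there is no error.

step 1, x = 13

Recomputing the run from the initial state:
step 1: x = 13
step 2: x = 39
step 3: x = 101
step 4: x = 277
step 5: x = 753
step 6: x = 2057
step 7: x = 5617
step 8: x = 15345
step 9: x = 41921
The first disagreement with the printout is at step 1, where the value should be x = 13.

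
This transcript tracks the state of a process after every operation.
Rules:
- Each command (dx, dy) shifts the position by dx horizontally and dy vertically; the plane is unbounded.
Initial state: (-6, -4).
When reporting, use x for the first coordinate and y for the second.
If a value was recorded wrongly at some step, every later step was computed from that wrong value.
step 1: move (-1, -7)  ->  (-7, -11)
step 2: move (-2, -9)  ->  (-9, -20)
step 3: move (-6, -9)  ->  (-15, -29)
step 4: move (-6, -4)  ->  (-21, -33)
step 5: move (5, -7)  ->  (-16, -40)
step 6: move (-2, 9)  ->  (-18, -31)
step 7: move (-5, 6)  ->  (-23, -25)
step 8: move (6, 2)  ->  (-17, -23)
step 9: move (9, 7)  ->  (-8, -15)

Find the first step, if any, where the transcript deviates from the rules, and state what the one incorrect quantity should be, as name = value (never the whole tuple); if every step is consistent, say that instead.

1. x = -6 + (-1) = -7, y = -4 + (-7) = -11 (same as recorded)
2. x = -7 + (-2) = -9, y = -11 + (-9) = -20 (exactly as logged)
3. x = -9 + (-6) = -15, y = -20 + (-9) = -29 (same as recorded)
4. x = -15 + (-6) = -21, y = -29 + (-4) = -33 (checks out)
5. x = -21 + (5) = -16, y = -33 + (-7) = -40 (matches)
6. x = -16 + (-2) = -18, y = -40 + (9) = -31 (confirmed correct)
7. x = -18 + (-5) = -23, y = -31 + (6) = -25 (confirmed correct)
8. x = -23 + (6) = -17, y = -25 + (2) = -23 (verified)
9. x = -17 + (9) = -8, y = -23 + (7) = -16 (a discrepancy with the transcript)
So the first discrepancy is step 9, where the right value is y = -16.

step 9, y = -16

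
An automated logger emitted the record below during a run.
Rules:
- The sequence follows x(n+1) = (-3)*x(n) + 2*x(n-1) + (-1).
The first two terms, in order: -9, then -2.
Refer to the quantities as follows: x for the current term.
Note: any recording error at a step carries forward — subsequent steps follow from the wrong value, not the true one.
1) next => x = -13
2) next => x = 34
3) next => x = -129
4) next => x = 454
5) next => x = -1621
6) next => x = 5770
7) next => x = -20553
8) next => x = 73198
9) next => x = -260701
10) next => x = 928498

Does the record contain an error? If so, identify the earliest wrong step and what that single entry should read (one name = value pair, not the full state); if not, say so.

Step 1: x = -3*(-2) + (2)*(-9) + (-1) = -13 — same as recorded.
Step 2: x = -3*(-13) + (2)*(-2) + (-1) = 34 — matches.
Step 3: x = -3*(34) + (2)*(-13) + (-1) = -129 — confirmed correct.
Step 4: x = -3*(-129) + (2)*(34) + (-1) = 454 — exactly as logged.
Step 5: x = -3*(454) + (2)*(-129) + (-1) = -1621 — same as recorded.
Step 6: x = -3*(-1621) + (2)*(454) + (-1) = 5770 — confirmed correct.
Step 7: x = -3*(5770) + (2)*(-1621) + (-1) = -20553 — confirmed correct.
Step 8: x = -3*(-20553) + (2)*(5770) + (-1) = 73198 — confirmed correct.
Step 9: x = -3*(73198) + (2)*(-20553) + (-1) = -260701 — verified.
Step 10: x = -3*(-260701) + (2)*(73198) + (-1) = 928498 — checks out.
Each recorded entry agrees with the recomputation.

no error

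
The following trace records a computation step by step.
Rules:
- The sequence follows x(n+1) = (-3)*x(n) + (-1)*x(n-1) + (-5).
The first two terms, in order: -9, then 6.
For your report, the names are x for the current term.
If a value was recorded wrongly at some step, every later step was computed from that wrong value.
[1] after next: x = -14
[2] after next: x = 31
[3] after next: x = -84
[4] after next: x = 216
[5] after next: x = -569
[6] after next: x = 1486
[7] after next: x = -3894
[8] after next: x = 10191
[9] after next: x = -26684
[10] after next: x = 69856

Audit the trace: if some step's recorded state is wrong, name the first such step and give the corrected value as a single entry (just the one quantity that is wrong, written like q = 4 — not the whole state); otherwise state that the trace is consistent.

Step 1: x = -3*(6) + (-1)*(-9) + (-5) = -14 — exactly as logged.
Step 2: x = -3*(-14) + (-1)*(6) + (-5) = 31 — in agreement.
Step 3: x = -3*(31) + (-1)*(-14) + (-5) = -84 — no discrepancy.
Step 4: x = -3*(-84) + (-1)*(31) + (-5) = 216 — verified.
Step 5: x = -3*(216) + (-1)*(-84) + (-5) = -569 — consistent with the trace.
Step 6: x = -3*(-569) + (-1)*(216) + (-5) = 1486 — exactly as logged.
Step 7: x = -3*(1486) + (-1)*(-569) + (-5) = -3894 — checks out.
Step 8: x = -3*(-3894) + (-1)*(1486) + (-5) = 10191 — same as recorded.
Step 9: x = -3*(10191) + (-1)*(-3894) + (-5) = -26684 — confirmed correct.
Step 10: x = -3*(-26684) + (-1)*(10191) + (-5) = 69856 — no discrepancy.
Nothing is out of place; the run is error-free.

no error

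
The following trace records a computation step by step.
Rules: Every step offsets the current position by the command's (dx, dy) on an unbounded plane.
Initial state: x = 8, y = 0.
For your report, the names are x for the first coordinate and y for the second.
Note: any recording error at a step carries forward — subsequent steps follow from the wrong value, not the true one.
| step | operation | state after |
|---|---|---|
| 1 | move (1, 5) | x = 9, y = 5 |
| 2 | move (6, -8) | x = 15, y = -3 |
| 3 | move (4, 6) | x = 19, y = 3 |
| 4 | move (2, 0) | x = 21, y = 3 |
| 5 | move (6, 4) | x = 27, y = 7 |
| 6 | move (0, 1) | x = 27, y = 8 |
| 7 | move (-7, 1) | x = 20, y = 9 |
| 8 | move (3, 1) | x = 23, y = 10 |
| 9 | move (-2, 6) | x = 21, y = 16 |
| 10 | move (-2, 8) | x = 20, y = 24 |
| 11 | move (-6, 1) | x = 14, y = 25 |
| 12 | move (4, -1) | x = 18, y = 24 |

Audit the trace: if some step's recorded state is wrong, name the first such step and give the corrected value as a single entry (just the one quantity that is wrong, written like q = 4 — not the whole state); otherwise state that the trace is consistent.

step 10, x = 19

step 1: x = 8 + (1) = 9, y = 0 + (5) = 5 -> verified
step 2: x = 9 + (6) = 15, y = 5 + (-8) = -3 -> no discrepancy
step 3: x = 15 + (4) = 19, y = -3 + (6) = 3 -> confirmed correct
step 4: x = 19 + (2) = 21, y = 3 + (0) = 3 -> matches
step 5: x = 21 + (6) = 27, y = 3 + (4) = 7 -> confirmed correct
step 6: x = 27 + (0) = 27, y = 7 + (1) = 8 -> exactly as logged
step 7: x = 27 + (-7) = 20, y = 8 + (1) = 9 -> consistent with the trace
step 8: x = 20 + (3) = 23, y = 9 + (1) = 10 -> exactly as logged
step 9: x = 23 + (-2) = 21, y = 10 + (6) = 16 -> exactly as logged
step 10: x = 21 + (-2) = 19, y = 16 + (8) = 24 -> not what was recorded
The earliest wrong entry is at step 10: it should read x = 19.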